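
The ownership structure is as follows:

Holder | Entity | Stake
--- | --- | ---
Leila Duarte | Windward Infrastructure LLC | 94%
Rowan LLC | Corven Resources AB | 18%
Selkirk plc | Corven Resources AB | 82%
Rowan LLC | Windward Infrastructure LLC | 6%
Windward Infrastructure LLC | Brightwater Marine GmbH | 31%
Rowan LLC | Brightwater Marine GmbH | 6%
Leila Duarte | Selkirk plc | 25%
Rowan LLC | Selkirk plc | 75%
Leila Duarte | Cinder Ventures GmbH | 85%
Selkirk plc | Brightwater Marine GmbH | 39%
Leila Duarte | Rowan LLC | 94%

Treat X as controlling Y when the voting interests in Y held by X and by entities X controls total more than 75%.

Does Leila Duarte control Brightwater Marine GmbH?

Yes

Leila holds 94% of Rowan, so Leila controls Rowan.
Leila and Rowan together hold 25% + 75% = 100% of Selkirk, so Leila controls Selkirk.
Leila and Rowan together hold 94% + 6% = 100% of Windward, so Leila controls Windward.
Rowan and Selkirk and Windward together hold 6% + 39% + 31% = 76% of Brightwater, so Leila controls Brightwater.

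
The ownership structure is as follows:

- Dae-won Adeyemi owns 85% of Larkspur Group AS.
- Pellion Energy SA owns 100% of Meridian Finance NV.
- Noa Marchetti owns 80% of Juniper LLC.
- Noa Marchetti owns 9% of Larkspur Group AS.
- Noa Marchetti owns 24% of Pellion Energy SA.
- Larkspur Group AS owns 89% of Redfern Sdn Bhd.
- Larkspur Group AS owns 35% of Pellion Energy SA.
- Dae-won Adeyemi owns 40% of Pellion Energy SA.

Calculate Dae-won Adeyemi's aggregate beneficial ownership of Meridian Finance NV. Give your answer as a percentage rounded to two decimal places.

Dae-won reaches Meridian along 2 paths.
Via Pellion: 40% × 100% = 40%.
Via Larkspur → Pellion: 85% × 35% × 100% = 29.75%.
Total: 40% + 29.75% = 69.75%.

69.75%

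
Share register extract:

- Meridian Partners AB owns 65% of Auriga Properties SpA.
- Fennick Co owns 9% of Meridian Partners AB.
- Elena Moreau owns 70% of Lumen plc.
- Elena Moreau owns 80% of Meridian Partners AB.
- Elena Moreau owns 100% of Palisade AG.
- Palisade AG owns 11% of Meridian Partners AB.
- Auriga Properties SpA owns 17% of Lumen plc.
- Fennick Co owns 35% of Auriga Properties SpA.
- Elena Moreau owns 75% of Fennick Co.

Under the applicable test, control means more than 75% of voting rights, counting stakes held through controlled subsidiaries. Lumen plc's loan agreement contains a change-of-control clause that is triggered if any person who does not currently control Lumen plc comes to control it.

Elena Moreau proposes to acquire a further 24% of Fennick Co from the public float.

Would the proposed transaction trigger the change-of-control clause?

The purchase changes only Elena's holdings, so Elena is the only person who could newly come to control Lumen.
Elena holds 100% of Palisade, so Elena controls Palisade.
Elena and Palisade together hold 80% + 11% = 91% of Meridian, so Elena controls Meridian.
In Lumen, Elena's side holds only 70%, not > 75%.
So before the transaction, Elena does not control Lumen.
After the purchase, Elena's direct stake in Fennick rises to 75% + 24% = 99%.
Elena holds 99% of Fennick, so Elena controls Fennick.
Fennick and Elena and Palisade together hold 9% + 80% + 11% = 100% of Meridian, so Elena controls Meridian.
Meridian and Fennick together hold 65% + 35% = 100% of Auriga, so Elena controls Auriga.
Elena and Auriga together hold 70% + 17% = 87% of Lumen, so Elena controls Lumen.
Elena did not control Lumen before and does after, so the clause is triggered.

Yes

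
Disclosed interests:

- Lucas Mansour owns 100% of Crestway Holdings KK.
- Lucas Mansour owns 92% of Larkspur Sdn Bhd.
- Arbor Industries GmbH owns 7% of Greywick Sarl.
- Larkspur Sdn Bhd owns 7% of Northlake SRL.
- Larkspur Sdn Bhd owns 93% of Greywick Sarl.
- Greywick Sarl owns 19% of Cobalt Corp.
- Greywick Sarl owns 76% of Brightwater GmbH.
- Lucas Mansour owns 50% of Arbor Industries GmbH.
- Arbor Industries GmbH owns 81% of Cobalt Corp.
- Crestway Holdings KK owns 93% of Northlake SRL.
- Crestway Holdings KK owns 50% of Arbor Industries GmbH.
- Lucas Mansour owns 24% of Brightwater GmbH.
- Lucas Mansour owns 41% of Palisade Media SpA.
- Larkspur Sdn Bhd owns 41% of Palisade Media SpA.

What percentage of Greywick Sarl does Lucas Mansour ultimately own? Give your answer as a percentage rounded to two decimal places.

92.56%

Lucas reaches Greywick along 3 paths.
Via Larkspur: 92% × 93% = 85.56%.
Via Arbor: 50% × 7% = 3.5%.
Via Crestway → Arbor: 100% × 50% × 7% = 3.5%.
Total: 85.56% + 3.5% + 3.5% = 92.56%.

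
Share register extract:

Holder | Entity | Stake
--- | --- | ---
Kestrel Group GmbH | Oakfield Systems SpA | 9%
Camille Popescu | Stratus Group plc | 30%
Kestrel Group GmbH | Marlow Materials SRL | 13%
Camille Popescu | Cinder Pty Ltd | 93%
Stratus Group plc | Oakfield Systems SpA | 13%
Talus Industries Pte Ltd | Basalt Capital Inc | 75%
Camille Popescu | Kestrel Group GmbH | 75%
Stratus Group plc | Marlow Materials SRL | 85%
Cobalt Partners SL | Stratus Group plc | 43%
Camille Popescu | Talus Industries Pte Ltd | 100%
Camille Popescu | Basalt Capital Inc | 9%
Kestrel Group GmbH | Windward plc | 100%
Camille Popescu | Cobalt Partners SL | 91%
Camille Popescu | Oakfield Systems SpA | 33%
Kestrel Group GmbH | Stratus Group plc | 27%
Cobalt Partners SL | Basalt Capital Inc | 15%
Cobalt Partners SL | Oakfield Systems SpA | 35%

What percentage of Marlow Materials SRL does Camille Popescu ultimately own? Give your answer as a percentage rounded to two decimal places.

Camille reaches Marlow along 4 paths.
Via Kestrel: 75% × 13% = 9.75%.
Via Kestrel → Stratus: 75% × 27% × 85% = 17.2125%.
Via Stratus: 30% × 85% = 25.5%.
Via Cobalt → Stratus: 91% × 43% × 85% = 33.2605%.
Total: 9.75% + 17.2125% + 25.5% + 33.2605% = 85.723%.
Rounded: 85.72%.

85.72%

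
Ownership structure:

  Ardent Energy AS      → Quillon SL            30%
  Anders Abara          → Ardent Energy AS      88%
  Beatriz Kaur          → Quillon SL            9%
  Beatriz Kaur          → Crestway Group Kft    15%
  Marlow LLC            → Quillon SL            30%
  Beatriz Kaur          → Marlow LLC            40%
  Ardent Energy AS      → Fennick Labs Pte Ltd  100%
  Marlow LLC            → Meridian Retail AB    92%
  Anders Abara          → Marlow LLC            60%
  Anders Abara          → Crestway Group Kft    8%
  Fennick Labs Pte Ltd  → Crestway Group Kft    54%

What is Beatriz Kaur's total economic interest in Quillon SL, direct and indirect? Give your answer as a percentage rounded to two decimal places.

21.00%

Beatriz reaches Quillon along 2 paths.
Via Marlow: 40% × 30% = 12%.
Direct stake: 9% = 9%.
Total: 12% + 9% = 21%.
Rounded: 21.00%.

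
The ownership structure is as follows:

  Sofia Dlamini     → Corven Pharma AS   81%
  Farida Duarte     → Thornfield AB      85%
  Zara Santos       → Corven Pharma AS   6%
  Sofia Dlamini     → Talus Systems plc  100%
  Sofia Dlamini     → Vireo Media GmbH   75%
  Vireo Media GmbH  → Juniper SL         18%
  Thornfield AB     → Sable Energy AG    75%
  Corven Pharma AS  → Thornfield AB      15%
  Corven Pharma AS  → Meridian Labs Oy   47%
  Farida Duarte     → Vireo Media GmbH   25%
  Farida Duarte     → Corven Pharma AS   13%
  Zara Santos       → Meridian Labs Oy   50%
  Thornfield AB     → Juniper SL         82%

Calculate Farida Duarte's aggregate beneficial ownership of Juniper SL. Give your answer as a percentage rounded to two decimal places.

75.80%

Farida reaches Juniper along 3 paths.
Via Corven → Thornfield: 13% × 15% × 82% = 1.599%.
Via Thornfield: 85% × 82% = 69.7%.
Via Vireo: 25% × 18% = 4.5%.
Total: 1.599% + 69.7% + 4.5% = 75.799%.
Rounded: 75.80%.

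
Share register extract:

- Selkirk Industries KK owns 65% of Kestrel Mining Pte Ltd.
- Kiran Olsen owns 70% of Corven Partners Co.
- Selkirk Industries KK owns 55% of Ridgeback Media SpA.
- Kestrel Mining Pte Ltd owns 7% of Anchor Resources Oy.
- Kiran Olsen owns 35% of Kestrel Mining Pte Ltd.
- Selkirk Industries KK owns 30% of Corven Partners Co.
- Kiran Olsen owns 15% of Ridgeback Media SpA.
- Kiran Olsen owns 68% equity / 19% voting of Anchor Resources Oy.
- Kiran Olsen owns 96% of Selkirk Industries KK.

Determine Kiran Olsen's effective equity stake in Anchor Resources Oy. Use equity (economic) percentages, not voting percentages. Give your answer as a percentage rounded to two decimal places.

74.82%

Kiran reaches Anchor along 3 paths.
Via Kestrel: 35% × 7% = 2.45%.
Via Selkirk → Kestrel: 96% × 65% × 7% = 4.368%.
Direct stake: 68% = 68%.
Total: 2.45% + 4.368% + 68% = 74.818%.
Rounded: 74.82%.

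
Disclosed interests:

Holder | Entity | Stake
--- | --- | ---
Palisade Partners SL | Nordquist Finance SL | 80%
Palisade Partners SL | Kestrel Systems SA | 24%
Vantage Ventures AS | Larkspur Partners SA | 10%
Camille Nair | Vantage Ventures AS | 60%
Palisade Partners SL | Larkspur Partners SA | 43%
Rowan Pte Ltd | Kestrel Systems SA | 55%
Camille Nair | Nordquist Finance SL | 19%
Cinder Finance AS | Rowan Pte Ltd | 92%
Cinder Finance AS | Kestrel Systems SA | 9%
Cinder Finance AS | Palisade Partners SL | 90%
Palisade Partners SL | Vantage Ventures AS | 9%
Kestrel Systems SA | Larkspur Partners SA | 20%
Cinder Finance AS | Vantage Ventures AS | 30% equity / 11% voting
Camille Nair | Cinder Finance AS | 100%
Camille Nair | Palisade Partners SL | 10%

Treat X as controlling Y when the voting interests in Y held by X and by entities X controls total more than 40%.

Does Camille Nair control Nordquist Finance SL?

Yes

Camille holds 100% of Cinder, so Camille controls Cinder.
Cinder and Camille together hold 90% + 10% = 100% of Palisade, so Camille controls Palisade.
Palisade and Camille together hold 80% + 19% = 99% of Nordquist, so Camille controls Nordquist.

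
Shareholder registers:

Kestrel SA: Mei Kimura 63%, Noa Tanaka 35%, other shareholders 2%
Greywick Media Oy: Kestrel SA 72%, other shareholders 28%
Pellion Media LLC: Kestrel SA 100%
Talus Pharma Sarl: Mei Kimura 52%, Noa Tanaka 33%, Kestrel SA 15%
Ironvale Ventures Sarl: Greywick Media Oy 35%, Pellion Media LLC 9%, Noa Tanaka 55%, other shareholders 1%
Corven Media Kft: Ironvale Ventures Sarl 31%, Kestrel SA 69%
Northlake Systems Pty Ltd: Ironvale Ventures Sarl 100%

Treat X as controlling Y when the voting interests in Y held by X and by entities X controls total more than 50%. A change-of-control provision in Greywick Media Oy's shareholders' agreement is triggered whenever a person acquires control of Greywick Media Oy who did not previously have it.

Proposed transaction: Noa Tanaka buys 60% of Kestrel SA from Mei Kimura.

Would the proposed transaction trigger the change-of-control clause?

Yes

The purchase adds only to Noa's holdings (Mei's stake shrinks), so Noa is the only person who could newly come to control Greywick.
Noa holds 55% of Ironvale, so Noa controls Ironvale.
Ironvale holds 100% of Northlake, so Noa controls Northlake.
Neither Noa nor any entity Noa controls holds any voting interest in Greywick.
So before the transaction, Noa does not control Greywick.
After the purchase, Noa's direct stake in Kestrel rises to 35% + 60% = 95%, and Mei's stake falls to 3%.
Noa holds 95% of Kestrel, so Noa controls Kestrel.
Kestrel holds 72% of Greywick, so Noa controls Greywick.
Noa did not control Greywick before and does after, so the clause is triggered.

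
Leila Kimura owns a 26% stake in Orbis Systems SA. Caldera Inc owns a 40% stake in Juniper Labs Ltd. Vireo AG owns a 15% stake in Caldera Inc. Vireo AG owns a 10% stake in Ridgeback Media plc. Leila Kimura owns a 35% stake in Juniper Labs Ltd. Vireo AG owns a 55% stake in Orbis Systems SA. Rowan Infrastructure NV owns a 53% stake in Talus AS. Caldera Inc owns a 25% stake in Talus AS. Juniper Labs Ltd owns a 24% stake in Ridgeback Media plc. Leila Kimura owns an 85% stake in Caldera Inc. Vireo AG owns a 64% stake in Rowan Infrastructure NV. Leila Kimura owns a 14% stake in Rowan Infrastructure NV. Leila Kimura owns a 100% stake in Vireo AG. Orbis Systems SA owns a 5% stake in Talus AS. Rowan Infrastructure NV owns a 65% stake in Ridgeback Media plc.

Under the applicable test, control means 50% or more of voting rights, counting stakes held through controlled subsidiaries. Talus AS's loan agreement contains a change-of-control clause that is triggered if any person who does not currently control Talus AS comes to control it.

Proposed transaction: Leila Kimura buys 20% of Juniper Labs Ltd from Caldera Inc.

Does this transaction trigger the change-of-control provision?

No

The purchase adds only to Leila's holdings (Caldera's stake shrinks), so Leila is the only person who could newly come to control Talus.
Leila holds 100% of Vireo, so Leila controls Vireo.
Vireo and Leila together hold 55% + 26% = 81% of Orbis, so Leila controls Orbis.
Vireo and Leila together hold 64% + 14% = 78% of Rowan, so Leila controls Rowan.
Vireo and Leila together hold 15% + 85% = 100% of Caldera, so Leila controls Caldera.
Caldera and Rowan and Orbis together hold 25% + 53% + 5% = 83% of Talus, so Leila controls Talus.
So Leila already controls Talus before the transaction.
After the purchase, Leila's direct stake in Juniper rises to 35% + 20% = 55%, and Caldera's stake falls to 20%.
Leila controlled Talus already, so this is not a new person acquiring control; every other person's position is unchanged or reduced.
No new person acquires control, so the clause is not triggered.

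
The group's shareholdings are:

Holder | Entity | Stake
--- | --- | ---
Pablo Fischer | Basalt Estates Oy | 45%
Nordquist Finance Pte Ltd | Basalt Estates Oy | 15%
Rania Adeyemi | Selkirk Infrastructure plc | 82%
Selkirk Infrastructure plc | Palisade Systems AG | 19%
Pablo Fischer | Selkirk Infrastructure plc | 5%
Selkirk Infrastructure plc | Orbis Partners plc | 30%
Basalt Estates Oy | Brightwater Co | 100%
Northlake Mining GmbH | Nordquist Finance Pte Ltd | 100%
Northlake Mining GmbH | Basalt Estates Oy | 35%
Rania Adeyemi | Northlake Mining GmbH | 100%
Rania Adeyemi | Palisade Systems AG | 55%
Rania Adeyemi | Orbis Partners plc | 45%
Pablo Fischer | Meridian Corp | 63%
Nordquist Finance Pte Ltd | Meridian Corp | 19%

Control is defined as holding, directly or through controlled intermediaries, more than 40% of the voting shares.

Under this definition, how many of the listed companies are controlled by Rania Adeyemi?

Rania holds 100% of Northlake, so Rania controls Northlake.
Rania holds 82% of Selkirk, so Rania controls Selkirk.
Northlake holds 100% of Nordquist, so Rania controls Nordquist.
Northlake and Nordquist together hold 35% + 15% = 50% of Basalt, so Rania controls Basalt.
Selkirk and Rania together hold 30% + 45% = 75% of Orbis, so Rania controls Orbis.
Basalt holds 100% of Brightwater, so Rania controls Brightwater.
Rania and Selkirk together hold 55% + 19% = 74% of Palisade, so Rania controls Palisade.
No other company's threshold is met.
Rania controls 7 companies.

7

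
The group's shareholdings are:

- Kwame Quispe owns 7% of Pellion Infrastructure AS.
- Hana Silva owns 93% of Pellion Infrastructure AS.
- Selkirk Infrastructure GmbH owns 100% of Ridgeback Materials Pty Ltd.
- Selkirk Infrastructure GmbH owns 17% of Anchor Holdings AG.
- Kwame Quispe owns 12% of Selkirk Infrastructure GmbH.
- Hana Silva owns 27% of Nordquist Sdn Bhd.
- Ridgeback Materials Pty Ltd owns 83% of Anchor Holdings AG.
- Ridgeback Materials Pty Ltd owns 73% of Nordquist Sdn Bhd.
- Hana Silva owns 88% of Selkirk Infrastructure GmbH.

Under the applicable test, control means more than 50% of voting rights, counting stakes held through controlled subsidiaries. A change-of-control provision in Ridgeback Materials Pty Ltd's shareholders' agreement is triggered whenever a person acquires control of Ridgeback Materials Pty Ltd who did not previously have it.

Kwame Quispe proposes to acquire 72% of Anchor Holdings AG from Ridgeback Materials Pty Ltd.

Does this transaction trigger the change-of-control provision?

The purchase adds only to Kwame's holdings (Ridgeback's stake shrinks), so Kwame is the only person who could newly come to control Ridgeback.
Kwame's largest direct stake is 12% in Selkirk, which does not meet the threshold, so Kwame controls no company.
Neither Kwame nor any entity Kwame controls holds any voting interest in Ridgeback.
So before the transaction, Kwame does not control Ridgeback.
After the purchase, Kwame holds 72% of Anchor directly, and Ridgeback's stake falls to 11%.
Kwame holds 72% of Anchor, so Kwame controls Anchor.
After the transaction, neither Kwame nor any entity Kwame controls holds a voting interest in Ridgeback, so Kwame still does not control it.
No new person acquires control, so the clause is not triggered.

No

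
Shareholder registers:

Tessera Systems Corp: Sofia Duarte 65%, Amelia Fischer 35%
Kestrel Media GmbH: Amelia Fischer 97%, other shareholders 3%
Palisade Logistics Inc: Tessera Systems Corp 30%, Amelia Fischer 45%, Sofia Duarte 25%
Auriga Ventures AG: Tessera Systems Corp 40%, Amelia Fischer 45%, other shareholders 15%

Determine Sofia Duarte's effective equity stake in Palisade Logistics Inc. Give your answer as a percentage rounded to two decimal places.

Sofia reaches Palisade along 2 paths.
Via Tessera: 65% × 30% = 19.5%.
Direct stake: 25% = 25%.
Total: 19.5% + 25% = 44.5%.
Rounded: 44.50%.

44.50%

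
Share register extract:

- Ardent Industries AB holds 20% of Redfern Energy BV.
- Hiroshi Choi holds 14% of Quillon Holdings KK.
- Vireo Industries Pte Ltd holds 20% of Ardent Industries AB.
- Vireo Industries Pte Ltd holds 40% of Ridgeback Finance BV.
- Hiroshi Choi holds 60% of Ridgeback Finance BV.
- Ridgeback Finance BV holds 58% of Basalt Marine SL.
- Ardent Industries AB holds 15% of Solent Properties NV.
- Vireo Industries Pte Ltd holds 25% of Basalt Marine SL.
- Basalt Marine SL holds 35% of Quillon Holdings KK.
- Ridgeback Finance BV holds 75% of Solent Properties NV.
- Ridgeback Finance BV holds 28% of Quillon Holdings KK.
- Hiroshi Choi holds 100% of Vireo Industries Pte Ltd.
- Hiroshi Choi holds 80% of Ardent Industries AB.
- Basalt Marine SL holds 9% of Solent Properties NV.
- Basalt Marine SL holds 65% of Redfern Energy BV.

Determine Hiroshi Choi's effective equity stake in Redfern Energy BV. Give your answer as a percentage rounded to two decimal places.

Hiroshi reaches Redfern along 5 paths.
Via Vireo → Ardent: 100% × 20% × 20% = 4%.
Via Ardent: 80% × 20% = 16%.
Via Vireo → Basalt: 100% × 25% × 65% = 16.25%.
Via Vireo → Ridgeback → Basalt: 100% × 40% × 58% × 65% = 15.08%.
Via Ridgeback → Basalt: 60% × 58% × 65% = 22.62%.
Total: 4% + 16% + 16.25% + 15.08% + 22.62% = 73.95%.

73.95%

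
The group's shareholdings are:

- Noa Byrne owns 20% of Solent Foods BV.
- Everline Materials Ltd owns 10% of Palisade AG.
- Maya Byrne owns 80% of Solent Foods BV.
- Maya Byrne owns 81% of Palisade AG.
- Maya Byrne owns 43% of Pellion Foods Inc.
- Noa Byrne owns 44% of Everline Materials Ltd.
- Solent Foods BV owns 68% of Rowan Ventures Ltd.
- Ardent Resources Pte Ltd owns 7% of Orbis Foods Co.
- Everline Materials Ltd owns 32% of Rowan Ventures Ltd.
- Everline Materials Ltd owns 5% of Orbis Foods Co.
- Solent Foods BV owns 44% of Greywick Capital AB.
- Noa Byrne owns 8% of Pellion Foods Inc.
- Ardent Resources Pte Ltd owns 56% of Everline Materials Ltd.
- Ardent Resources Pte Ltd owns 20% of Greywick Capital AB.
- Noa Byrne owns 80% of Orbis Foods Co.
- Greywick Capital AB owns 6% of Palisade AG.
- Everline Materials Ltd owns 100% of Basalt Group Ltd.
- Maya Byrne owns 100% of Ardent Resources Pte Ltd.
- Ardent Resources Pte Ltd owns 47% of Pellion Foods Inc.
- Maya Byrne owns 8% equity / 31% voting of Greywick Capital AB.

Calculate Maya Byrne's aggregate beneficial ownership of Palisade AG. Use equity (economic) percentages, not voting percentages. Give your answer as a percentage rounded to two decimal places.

90.39%

Maya reaches Palisade along 5 paths.
Via Ardent → Everline: 100% × 56% × 10% = 5.6%.
Direct stake: 81% = 81%.
Via Greywick: 8% × 6% = 0.48%.
Via Ardent → Greywick: 100% × 20% × 6% = 1.2%.
Via Solent → Greywick: 80% × 44% × 6% = 2.112%.
Total: 5.6% + 81% + 0.48% + 1.2% + 2.112% = 90.392%.
Rounded: 90.39%.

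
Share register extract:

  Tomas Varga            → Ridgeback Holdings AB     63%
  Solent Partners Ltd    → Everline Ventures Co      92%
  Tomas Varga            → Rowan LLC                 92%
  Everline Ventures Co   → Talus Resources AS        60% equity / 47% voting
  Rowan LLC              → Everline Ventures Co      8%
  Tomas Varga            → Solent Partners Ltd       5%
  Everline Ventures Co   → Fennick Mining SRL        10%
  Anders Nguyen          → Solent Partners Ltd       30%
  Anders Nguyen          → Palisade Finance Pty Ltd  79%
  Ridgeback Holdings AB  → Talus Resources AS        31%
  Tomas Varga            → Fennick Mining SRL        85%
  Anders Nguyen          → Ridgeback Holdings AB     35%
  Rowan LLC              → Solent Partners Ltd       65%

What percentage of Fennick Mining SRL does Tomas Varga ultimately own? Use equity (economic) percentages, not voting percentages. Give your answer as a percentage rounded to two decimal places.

Tomas reaches Fennick along 4 paths.
Direct stake: 85% = 85%.
Via Solent → Everline: 5% × 92% × 10% = 0.46%.
Via Rowan → Solent → Everline: 92% × 65% × 92% × 10% = 5.5016%.
Via Rowan → Everline: 92% × 8% × 10% = 0.736%.
Total: 85% + 0.46% + 5.5016% + 0.736% = 91.6976%.
Rounded: 91.70%.

91.70%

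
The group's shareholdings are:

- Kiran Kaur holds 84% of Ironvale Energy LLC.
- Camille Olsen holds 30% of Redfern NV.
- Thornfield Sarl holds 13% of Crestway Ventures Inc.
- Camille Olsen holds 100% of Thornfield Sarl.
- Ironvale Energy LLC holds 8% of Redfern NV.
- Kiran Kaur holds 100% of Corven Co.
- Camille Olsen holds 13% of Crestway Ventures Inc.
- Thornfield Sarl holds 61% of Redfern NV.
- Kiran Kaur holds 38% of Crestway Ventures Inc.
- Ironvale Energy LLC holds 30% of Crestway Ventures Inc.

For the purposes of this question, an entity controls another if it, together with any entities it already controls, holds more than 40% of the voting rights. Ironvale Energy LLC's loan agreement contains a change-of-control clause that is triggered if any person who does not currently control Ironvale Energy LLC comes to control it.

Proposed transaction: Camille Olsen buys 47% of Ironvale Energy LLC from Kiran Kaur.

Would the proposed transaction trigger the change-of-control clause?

Yes

The purchase adds only to Camille's holdings (Kiran's stake shrinks), so Camille is the only person who could newly come to control Ironvale.
Camille holds 100% of Thornfield, so Camille controls Thornfield.
Thornfield and Camille together hold 61% + 30% = 91% of Redfern, so Camille controls Redfern.
Neither Camille nor any entity Camille controls holds any voting interest in Ironvale.
So before the transaction, Camille does not control Ironvale.
After the purchase, Camille holds 47% of Ironvale directly, and Kiran's stake falls to 37%.
Camille holds 47% of Ironvale, so Camille controls Ironvale.
Camille did not control Ironvale before and does after, so the clause is triggered.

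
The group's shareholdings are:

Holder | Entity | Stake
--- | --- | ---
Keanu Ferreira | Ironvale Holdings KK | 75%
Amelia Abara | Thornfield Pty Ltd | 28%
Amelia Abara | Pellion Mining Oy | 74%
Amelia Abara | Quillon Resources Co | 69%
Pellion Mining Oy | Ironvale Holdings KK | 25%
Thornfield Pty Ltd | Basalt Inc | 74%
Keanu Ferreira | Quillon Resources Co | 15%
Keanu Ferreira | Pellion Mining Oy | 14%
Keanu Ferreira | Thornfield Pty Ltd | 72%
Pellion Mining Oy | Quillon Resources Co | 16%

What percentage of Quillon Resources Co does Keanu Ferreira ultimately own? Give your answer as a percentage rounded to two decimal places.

17.24%

Keanu reaches Quillon along 2 paths.
Direct stake: 15% = 15%.
Via Pellion: 14% × 16% = 2.24%.
Total: 15% + 2.24% = 17.24%.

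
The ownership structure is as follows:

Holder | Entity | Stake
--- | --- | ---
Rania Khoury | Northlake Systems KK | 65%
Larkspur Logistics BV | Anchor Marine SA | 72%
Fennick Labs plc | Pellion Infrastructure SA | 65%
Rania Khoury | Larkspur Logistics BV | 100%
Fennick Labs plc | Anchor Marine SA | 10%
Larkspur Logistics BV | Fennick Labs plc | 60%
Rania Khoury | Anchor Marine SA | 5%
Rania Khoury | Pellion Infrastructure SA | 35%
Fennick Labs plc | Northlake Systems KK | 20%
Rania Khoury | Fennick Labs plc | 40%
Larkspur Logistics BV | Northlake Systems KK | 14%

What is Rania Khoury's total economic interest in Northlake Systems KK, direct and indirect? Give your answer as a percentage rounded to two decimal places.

99.00%

Rania reaches Northlake along 4 paths.
Via Larkspur: 100% × 14% = 14%.
Direct stake: 65% = 65%.
Via Larkspur → Fennick: 100% × 60% × 20% = 12%.
Via Fennick: 40% × 20% = 8%.
Total: 14% + 65% + 12% + 8% = 99%.
Rounded: 99.00%.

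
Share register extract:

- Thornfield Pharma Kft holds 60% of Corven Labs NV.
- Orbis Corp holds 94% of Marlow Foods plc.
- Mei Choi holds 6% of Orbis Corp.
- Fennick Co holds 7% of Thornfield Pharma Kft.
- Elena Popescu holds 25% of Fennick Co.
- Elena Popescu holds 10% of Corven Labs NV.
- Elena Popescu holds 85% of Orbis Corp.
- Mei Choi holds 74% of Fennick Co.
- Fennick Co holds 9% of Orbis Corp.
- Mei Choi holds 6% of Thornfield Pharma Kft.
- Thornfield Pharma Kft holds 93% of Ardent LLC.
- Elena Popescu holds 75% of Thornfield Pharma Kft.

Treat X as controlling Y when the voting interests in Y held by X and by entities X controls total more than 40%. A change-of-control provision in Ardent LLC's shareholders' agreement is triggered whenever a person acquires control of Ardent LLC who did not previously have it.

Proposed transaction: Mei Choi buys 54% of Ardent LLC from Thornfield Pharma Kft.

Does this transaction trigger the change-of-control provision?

The purchase adds only to Mei's holdings (Thornfield's stake shrinks), so Mei is the only person who could newly come to control Ardent.
Mei holds 74% of Fennick, so Mei controls Fennick.
Neither Mei nor any entity Mei controls holds any voting interest in Ardent.
So before the transaction, Mei does not control Ardent.
After the purchase, Mei holds 54% of Ardent directly, and Thornfield's stake falls to 39%.
Mei holds 54% of Ardent, so Mei controls Ardent.
Mei did not control Ardent before and does after, so the clause is triggered.

Yes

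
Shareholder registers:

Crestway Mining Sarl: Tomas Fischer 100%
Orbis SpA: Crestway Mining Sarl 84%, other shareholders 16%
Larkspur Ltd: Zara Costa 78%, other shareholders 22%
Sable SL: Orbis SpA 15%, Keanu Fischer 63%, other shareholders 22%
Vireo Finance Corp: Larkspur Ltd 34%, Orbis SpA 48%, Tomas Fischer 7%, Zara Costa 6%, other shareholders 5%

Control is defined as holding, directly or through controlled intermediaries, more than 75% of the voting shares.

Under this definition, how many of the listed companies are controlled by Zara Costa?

Zara holds 78% of Larkspur, so Zara controls Larkspur.
No other company's threshold is met.
Zara controls 1 company.

1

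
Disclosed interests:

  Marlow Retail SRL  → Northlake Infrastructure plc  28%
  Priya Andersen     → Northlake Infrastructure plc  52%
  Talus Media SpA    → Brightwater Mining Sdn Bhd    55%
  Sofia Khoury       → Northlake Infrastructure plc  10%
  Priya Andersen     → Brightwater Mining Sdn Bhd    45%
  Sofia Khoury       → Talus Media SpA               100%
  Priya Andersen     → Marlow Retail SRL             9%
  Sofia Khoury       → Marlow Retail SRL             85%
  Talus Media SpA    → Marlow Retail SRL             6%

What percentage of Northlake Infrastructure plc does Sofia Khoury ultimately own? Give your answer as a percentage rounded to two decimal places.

Sofia reaches Northlake along 3 paths.
Via Marlow: 85% × 28% = 23.8%.
Via Talus → Marlow: 100% × 6% × 28% = 1.68%.
Direct stake: 10% = 10%.
Total: 23.8% + 1.68% + 10% = 35.48%.

35.48%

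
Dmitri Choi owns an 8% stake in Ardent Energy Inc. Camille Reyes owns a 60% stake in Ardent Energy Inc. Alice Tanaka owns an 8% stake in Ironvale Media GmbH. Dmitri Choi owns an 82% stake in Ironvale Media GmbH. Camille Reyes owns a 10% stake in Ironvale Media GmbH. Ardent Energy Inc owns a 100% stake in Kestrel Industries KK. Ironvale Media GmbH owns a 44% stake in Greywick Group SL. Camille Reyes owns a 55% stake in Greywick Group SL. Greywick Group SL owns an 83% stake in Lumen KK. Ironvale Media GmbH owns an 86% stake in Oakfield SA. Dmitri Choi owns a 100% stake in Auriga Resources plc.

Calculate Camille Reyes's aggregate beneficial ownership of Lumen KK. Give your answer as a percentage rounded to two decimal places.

49.30%

Camille reaches Lumen along 2 paths.
Via Greywick: 55% × 83% = 45.65%.
Via Ironvale → Greywick: 10% × 44% × 83% = 3.652%.
Total: 45.65% + 3.652% = 49.302%.
Rounded: 49.30%.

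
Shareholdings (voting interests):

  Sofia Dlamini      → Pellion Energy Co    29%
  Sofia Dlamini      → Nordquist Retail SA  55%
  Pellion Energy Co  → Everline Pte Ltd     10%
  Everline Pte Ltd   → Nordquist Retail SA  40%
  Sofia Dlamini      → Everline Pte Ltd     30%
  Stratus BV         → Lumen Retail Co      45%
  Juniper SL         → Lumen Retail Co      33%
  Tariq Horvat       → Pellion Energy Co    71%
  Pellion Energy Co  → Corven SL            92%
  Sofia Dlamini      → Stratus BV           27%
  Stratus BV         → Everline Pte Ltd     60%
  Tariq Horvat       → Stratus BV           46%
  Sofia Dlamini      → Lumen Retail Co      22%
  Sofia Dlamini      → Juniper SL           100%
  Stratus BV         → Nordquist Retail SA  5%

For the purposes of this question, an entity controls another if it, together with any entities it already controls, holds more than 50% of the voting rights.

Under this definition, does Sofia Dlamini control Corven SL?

No

Sofia holds 100% of Juniper, so Sofia controls Juniper.
Sofia holds 55% of Nordquist, so Sofia controls Nordquist.
Juniper and Sofia together hold 33% + 22% = 55% of Lumen, so Sofia controls Lumen.
Neither Sofia nor any entity Sofia controls holds any voting interest in Corven.
So Sofia does not control Corven.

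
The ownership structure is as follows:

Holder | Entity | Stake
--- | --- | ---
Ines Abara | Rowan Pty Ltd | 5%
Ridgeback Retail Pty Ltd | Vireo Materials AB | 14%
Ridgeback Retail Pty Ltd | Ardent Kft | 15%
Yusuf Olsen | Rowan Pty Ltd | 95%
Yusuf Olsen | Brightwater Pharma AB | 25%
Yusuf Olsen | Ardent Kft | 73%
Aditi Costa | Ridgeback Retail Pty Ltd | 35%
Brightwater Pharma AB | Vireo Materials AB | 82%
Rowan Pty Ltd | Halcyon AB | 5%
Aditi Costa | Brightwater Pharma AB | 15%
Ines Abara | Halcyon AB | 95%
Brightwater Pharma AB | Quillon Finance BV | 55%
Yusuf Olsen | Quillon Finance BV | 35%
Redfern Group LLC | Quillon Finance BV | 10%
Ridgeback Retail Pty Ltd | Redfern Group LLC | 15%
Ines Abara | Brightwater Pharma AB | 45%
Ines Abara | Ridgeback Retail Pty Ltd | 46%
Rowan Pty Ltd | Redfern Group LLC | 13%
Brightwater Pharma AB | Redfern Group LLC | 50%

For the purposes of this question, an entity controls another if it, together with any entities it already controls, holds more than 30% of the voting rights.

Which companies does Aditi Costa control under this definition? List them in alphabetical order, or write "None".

Aditi holds 35% of Ridgeback, so Aditi controls Ridgeback.
No other company's threshold is met.

Ridgeback Retail Pty Ltd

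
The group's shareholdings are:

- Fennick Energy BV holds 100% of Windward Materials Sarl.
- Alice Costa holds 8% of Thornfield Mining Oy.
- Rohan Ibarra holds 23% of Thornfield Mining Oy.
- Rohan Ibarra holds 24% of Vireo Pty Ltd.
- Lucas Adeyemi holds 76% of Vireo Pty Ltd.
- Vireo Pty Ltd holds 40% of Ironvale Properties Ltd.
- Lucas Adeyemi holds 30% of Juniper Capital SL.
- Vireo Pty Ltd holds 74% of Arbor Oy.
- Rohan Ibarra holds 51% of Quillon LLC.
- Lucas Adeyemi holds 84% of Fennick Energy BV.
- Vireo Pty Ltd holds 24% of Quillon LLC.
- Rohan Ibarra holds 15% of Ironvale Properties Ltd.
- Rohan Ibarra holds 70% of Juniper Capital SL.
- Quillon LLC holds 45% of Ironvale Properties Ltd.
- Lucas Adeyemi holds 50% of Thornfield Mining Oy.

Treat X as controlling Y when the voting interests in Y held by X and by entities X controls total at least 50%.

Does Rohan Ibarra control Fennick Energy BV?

Rohan holds 51% of Quillon, so Rohan controls Quillon.
Rohan holds 70% of Juniper, so Rohan controls Juniper.
Quillon and Rohan together hold 45% + 15% = 60% of Ironvale, so Rohan controls Ironvale.
Neither Rohan nor any entity Rohan controls holds any voting interest in Fennick.
So Rohan does not control Fennick.

No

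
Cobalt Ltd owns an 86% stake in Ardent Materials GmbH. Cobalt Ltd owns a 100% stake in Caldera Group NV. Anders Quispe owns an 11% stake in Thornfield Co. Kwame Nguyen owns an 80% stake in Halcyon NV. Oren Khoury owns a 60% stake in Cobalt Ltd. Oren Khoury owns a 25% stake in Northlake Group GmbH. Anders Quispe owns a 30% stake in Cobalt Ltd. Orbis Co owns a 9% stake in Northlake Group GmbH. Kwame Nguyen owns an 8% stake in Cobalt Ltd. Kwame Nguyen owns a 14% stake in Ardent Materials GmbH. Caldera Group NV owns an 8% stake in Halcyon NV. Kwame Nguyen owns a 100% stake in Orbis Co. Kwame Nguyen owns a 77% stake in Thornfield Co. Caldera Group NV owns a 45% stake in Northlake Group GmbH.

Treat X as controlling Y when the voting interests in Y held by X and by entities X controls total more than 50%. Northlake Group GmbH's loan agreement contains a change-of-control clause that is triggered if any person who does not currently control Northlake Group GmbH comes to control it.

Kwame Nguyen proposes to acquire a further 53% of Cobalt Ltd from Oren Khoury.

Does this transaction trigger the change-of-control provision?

The purchase adds only to Kwame's holdings (Oren's stake shrinks), so Kwame is the only person who could newly come to control Northlake.
Kwame holds 77% of Thornfield, so Kwame controls Thornfield.
Kwame holds 100% of Orbis, so Kwame controls Orbis.
Kwame holds 80% of Halcyon, so Kwame controls Halcyon.
In Northlake, Kwame's side holds only 9%, not > 50%.
So before the transaction, Kwame does not control Northlake.
After the purchase, Kwame's direct stake in Cobalt rises to 8% + 53% = 61%, and Oren's stake falls to 7%.
Kwame holds 61% of Cobalt, so Kwame controls Cobalt.
Cobalt holds 100% of Caldera, so Kwame controls Caldera.
Caldera and Orbis together hold 45% + 9% = 54% of Northlake, so Kwame controls Northlake.
Kwame did not control Northlake before and does after, so the clause is triggered.

Yes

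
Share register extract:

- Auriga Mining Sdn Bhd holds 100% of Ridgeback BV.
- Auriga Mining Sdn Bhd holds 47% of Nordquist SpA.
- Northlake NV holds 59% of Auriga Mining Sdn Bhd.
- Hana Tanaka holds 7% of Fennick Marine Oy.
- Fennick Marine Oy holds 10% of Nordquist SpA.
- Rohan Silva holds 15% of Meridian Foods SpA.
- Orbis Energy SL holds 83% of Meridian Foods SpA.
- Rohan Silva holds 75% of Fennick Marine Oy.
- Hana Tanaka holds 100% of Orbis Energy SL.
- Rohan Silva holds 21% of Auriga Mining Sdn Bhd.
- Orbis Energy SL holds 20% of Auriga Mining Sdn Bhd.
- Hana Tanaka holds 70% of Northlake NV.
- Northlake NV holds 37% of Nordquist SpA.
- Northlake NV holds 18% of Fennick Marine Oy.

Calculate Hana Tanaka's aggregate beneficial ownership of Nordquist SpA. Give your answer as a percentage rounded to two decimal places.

56.67%

Hana reaches Nordquist along 5 paths.
Via Northlake → Auriga: 70% × 59% × 47% = 19.411%.
Via Orbis → Auriga: 100% × 20% × 47% = 9.4%.
Via Northlake: 70% × 37% = 25.9%.
Via Northlake → Fennick: 70% × 18% × 10% = 1.26%.
Via Fennick: 7% × 10% = 0.7%.
Total: 19.411% + 9.4% + 25.9% + 1.26% + 0.7% = 56.671%.
Rounded: 56.67%.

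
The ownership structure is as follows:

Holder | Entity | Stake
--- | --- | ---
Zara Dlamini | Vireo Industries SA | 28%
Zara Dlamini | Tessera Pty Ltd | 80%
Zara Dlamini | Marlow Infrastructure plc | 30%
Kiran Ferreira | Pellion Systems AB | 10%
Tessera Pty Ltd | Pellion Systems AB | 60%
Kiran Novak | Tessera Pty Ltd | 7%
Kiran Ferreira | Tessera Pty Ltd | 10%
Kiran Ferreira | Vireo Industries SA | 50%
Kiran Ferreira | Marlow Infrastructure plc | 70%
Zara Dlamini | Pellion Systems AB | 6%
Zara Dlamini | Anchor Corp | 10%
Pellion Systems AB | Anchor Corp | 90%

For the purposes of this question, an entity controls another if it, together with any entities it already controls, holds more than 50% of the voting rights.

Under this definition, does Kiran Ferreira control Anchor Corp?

Kiran Ferreira holds 70% of Marlow, so Kiran Ferreira controls Marlow.
Neither Kiran Ferreira nor any entity Kiran Ferreira controls holds any voting interest in Anchor.
So Kiran Ferreira does not control Anchor.

No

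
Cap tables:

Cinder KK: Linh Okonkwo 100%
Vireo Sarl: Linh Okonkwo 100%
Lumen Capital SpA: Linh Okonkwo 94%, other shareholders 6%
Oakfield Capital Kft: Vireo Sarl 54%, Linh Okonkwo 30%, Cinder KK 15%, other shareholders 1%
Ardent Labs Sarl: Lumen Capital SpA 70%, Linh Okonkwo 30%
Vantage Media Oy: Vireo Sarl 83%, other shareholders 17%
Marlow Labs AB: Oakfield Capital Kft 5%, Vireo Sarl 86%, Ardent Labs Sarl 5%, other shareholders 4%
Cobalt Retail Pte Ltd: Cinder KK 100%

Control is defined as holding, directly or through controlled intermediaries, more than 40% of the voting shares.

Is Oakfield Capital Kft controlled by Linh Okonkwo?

Linh holds 100% of Cinder, so Linh controls Cinder.
Linh holds 100% of Vireo, so Linh controls Vireo.
Vireo and Linh and Cinder together hold 54% + 30% + 15% = 99% of Oakfield, so Linh controls Oakfield.

Yes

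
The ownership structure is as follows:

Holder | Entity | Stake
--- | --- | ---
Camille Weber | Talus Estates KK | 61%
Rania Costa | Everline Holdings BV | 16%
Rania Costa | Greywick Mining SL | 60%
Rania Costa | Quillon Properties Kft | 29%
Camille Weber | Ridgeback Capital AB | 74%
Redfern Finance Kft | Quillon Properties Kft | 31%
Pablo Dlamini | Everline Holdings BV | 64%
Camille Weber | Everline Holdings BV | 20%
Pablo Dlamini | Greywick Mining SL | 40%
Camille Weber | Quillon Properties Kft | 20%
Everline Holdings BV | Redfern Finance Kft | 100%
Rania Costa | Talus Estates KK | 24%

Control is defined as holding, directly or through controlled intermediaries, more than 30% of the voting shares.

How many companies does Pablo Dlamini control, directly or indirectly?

4

Pablo holds 64% of Everline, so Pablo controls Everline.
Pablo holds 40% of Greywick, so Pablo controls Greywick.
Everline holds 100% of Redfern, so Pablo controls Redfern.
Redfern holds 31% of Quillon, so Pablo controls Quillon.
No other company's threshold is met.
Pablo controls 4 companies.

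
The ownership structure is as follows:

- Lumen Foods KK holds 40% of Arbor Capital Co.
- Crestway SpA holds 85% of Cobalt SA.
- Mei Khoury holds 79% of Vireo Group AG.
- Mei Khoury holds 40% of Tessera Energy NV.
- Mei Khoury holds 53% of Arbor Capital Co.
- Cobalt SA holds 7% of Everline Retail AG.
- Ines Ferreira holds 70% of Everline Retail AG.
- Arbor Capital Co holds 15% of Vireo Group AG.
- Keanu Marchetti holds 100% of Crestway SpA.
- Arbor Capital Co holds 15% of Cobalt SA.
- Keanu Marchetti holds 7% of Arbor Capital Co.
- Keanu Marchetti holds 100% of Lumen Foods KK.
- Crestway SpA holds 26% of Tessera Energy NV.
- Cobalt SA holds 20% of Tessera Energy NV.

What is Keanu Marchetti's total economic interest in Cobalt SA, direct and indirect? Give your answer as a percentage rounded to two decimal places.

Keanu reaches Cobalt along 3 paths.
Via Crestway: 100% × 85% = 85%.
Via Arbor: 7% × 15% = 1.05%.
Via Lumen → Arbor: 100% × 40% × 15% = 6%.
Total: 85% + 1.05% + 6% = 92.05%.

92.05%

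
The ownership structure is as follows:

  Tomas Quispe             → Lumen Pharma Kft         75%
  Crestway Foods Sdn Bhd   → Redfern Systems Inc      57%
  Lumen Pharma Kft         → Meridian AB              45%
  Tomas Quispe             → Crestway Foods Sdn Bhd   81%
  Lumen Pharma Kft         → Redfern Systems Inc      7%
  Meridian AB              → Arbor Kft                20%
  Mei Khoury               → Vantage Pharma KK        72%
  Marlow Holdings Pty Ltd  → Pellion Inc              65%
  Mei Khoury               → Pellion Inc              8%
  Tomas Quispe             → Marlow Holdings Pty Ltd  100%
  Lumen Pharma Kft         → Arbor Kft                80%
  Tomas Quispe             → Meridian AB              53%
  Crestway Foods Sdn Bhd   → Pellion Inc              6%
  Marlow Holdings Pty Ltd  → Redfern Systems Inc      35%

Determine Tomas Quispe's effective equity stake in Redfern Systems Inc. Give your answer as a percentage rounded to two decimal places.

86.42%

Tomas reaches Redfern along 3 paths.
Via Crestway: 81% × 57% = 46.17%.
Via Marlow: 100% × 35% = 35%.
Via Lumen: 75% × 7% = 5.25%.
Total: 46.17% + 35% + 5.25% = 86.42%.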